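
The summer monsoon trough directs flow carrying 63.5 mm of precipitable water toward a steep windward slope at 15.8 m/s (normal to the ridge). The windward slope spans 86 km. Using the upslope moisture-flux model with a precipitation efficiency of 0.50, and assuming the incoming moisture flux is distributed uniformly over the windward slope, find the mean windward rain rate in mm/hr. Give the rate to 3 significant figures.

R ≈ 21.0 mm/hr

Incoming column moisture flux per unit ridge length: F = V × PW = 15.8 × 63.5 = 1003.3 mm·m/s.
Spread over the 86 km slope with efficiency ε = 0.50: R = ε·F/W = 0.50 × 1003.3 / 86000 m = 5.833e-03 mm/s.
R = 5.833e-03 × 3600 = 21.0 mm/hr.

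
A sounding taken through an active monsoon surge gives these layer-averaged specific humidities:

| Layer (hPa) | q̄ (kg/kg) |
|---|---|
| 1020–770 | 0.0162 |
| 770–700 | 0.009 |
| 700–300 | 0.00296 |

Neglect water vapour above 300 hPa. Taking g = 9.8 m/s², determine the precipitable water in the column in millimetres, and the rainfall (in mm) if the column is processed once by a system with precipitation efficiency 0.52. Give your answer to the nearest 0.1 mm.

Precipitable water is the column-integrated vapour mass per unit area: PW = (1/g) Σ q̄ Δp, with q in kg/kg and Δp in Pa (1 kg/m² of water = 1 mm).
Layer 1020–770 hPa: Δp = 250 hPa = 25000 Pa, q̄ = 0.0162 kg/kg → 0.0162 × 25000 / 9.8 = 41.33 mm
Layer 770–700 hPa: Δp = 70 hPa = 7000 Pa, q̄ = 0.009 kg/kg → 0.009 × 7000 / 9.8 = 6.43 mm
Layer 700–300 hPa: Δp = 400 hPa = 40000 Pa, q̄ = 0.00296 kg/kg → 0.00296 × 40000 / 9.8 = 12.08 mm
PW = 41.33 + 6.43 + 12.08 = 59.84 ≈ 59.8 mm.
Rainfall = ε × PW = 0.52 × 59.8 = 31.1 mm.

PW ≈ 59.8 mm; rainfall ≈ 31.1 mm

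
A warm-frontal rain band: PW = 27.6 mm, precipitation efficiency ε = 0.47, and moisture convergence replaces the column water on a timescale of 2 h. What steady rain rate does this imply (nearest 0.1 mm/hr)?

Each overturning extracts ε × PW = 0.47 × 27.6 = 12.972 mm.
Rate = ε·PW / τ = 12.972 / 2 h = 6.5 mm/hr.

R ≈ 6.5 mm/hr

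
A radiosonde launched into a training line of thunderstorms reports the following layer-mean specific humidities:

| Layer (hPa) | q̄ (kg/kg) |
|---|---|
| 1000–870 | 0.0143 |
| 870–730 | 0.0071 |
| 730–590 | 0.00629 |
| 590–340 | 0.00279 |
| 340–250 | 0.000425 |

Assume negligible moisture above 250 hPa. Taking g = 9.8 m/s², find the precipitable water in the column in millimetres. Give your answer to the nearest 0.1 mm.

PW ≈ 45.6 mm

Precipitable water is the column-integrated vapour mass per unit area: PW = (1/g) Σ q̄ Δp, with q in kg/kg and Δp in Pa (1 kg/m² of water = 1 mm).
Layer 1000–870 hPa: Δp = 130 hPa = 13000 Pa, q̄ = 0.0143 kg/kg → 0.0143 × 13000 / 9.8 = 18.97 mm
Layer 870–730 hPa: Δp = 140 hPa = 14000 Pa, q̄ = 0.0071 kg/kg → 0.0071 × 14000 / 9.8 = 10.14 mm
Layer 730–590 hPa: Δp = 140 hPa = 14000 Pa, q̄ = 0.00629 kg/kg → 0.00629 × 14000 / 9.8 = 8.99 mm
Layer 590–340 hPa: Δp = 250 hPa = 25000 Pa, q̄ = 0.00279 kg/kg → 0.00279 × 25000 / 9.8 = 7.12 mm
Layer 340–250 hPa: Δp = 90 hPa = 9000 Pa, q̄ = 0.000425 kg/kg → 0.000425 × 9000 / 9.8 = 0.39 mm
PW = 18.97 + 10.14 + 8.99 + 7.12 + 0.39 = 45.61 ≈ 45.6 mm.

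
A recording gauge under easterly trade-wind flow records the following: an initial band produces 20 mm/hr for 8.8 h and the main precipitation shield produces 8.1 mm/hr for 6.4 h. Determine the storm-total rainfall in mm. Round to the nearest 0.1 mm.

Total = Σ Rᵢ Δtᵢ = 20 × 8.8 + 8.1 × 6.4
      = 176 + 51.84 = 227.8 mm.

total ≈ 227.8 mm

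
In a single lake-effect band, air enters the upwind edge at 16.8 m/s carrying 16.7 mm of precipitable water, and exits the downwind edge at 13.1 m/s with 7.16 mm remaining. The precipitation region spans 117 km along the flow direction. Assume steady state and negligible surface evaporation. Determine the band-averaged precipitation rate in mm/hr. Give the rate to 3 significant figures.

Column moisture flux per unit crosswind length is F = V × PW.
Inflow: F_in = 16.8 × 16.7 = 280.56 mm·m/s
Outflow: F_out = 13.1 × 7.16 = 93.796 mm·m/s
Steady-state rate R = (F_in − F_out)/L = (280.56 − 93.796) / 117000 m = 1.596e-03 mm/s.
R = 1.596e-03 × 3600 = 5.75 mm/hr.

R ≈ 5.75 mm/hr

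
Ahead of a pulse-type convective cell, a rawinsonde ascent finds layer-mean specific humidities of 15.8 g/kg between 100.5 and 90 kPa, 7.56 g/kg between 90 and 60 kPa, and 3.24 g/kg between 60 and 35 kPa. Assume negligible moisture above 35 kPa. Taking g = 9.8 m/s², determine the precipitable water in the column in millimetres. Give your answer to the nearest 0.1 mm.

Precipitable water is the column-integrated vapour mass per unit area: PW = (1/g) Σ q̄ Δp, with q in kg/kg and Δp in Pa (1 kg/m² of water = 1 mm).
Layer 100.5–90 kPa: Δp = 105 hPa = 10500 Pa, q̄ = 0.0158 kg/kg → 0.0158 × 10500 / 9.8 = 16.93 mm
Layer 90–60 kPa: Δp = 300 hPa = 30000 Pa, q̄ = 0.00756 kg/kg → 0.00756 × 30000 / 9.8 = 23.14 mm
Layer 60–35 kPa: Δp = 250 hPa = 25000 Pa, q̄ = 0.00324 kg/kg → 0.00324 × 25000 / 9.8 = 8.27 mm
PW = 16.93 + 23.14 + 8.27 = 48.34 ≈ 48.3 mm.

PW ≈ 48.3 mm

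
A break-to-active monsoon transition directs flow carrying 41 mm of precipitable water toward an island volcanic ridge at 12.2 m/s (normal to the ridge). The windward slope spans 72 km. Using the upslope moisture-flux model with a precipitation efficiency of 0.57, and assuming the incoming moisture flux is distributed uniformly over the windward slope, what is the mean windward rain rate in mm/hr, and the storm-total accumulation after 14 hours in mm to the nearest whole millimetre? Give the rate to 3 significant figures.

R ≈ 14.3 mm/hr; total ≈ 200 mm

Incoming column moisture flux per unit ridge length: F = V × PW = 12.2 × 41 = 500.2 mm·m/s.
Spread over the 72 km slope with efficiency ε = 0.57: R = ε·F/W = 0.57 × 500.2 / 72000 m = 3.960e-03 mm/s.
R = 3.960e-03 × 3600 = 14.3 mm/hr.
Over 14 h: total = 14.3 × 14 = 200.2 ≈ 200 mm.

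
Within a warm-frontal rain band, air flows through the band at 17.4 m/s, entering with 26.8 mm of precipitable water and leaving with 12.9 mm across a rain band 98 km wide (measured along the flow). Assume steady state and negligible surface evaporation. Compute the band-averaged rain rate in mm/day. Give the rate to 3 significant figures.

R ≈ 213 mm/day

Column moisture flux per unit crosswind length is F = V × PW.
Inflow: F_in = 17.4 × 26.8 = 466.32 mm·m/s
Outflow: F_out = 17.4 × 12.9 = 224.46 mm·m/s
Steady-state rate R = (F_in − F_out)/L = (466.32 − 224.46) / 98000 m = 2.468e-03 mm/s.
R = 2.468e-03 × 3600 × 24 = 213 mm/day.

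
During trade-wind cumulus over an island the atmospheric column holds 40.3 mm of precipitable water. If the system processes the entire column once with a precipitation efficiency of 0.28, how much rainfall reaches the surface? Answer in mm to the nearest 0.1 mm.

rainfall ≈ 11.3 mm

Rainfall = ε × PW = 0.28 × 40.3 = 11.3 mm.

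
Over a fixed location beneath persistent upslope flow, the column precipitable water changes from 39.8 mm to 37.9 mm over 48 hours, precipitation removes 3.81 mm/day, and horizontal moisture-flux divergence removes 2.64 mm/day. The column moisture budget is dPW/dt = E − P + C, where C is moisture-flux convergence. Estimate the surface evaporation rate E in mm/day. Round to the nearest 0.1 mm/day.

dPW/dt = (37.9 − 39.8) mm / (48/24 day) = -0.950 mm/day.
E = dPW/dt + P − C = (-0.950) + 3.81 − (-2.64) = 5.5 mm/day.

E ≈ 5.5 mm/day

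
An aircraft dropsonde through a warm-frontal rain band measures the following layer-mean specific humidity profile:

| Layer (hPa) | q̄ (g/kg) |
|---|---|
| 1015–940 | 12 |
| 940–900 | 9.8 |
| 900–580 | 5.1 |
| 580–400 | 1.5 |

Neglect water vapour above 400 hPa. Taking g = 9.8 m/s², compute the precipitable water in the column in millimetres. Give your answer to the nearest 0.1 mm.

Precipitable water is the column-integrated vapour mass per unit area: PW = (1/g) Σ q̄ Δp, with q in kg/kg and Δp in Pa (1 kg/m² of water = 1 mm).
Layer 1015–940 hPa: Δp = 75 hPa = 7500 Pa, q̄ = 0.012 kg/kg → 0.012 × 7500 / 9.8 = 9.18 mm
Layer 940–900 hPa: Δp = 40 hPa = 4000 Pa, q̄ = 0.0098 kg/kg → 0.0098 × 4000 / 9.8 = 4.00 mm
Layer 900–580 hPa: Δp = 320 hPa = 32000 Pa, q̄ = 0.0051 kg/kg → 0.0051 × 32000 / 9.8 = 16.65 mm
Layer 580–400 hPa: Δp = 180 hPa = 18000 Pa, q̄ = 0.0015 kg/kg → 0.0015 × 18000 / 9.8 = 2.76 mm
PW = 9.18 + 4.00 + 16.65 + 2.76 = 32.59 ≈ 32.6 mm.

PW ≈ 32.6 mm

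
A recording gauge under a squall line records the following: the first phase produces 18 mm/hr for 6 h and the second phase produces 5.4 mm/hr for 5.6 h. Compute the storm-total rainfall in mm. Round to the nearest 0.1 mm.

Total = Σ Rᵢ Δtᵢ = 18 × 6 + 5.4 × 5.6
      = 108 + 30.24 = 138.2 mm.

total ≈ 138.2 mm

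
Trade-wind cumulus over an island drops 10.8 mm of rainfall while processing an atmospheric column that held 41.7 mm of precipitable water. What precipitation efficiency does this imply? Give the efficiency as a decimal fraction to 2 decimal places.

ε = rainfall / PW = 10.8 / 41.7 = 0.26.

ε ≈ 0.26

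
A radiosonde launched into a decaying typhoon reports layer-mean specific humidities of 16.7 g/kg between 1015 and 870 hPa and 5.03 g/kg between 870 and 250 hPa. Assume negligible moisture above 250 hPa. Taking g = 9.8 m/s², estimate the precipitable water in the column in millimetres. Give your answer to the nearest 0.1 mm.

PW ≈ 56.5 mm

Precipitable water is the column-integrated vapour mass per unit area: PW = (1/g) Σ q̄ Δp, with q in kg/kg and Δp in Pa (1 kg/m² of water = 1 mm).
Layer 1015–870 hPa: Δp = 145 hPa = 14500 Pa, q̄ = 0.0167 kg/kg → 0.0167 × 14500 / 9.8 = 24.71 mm
Layer 870–250 hPa: Δp = 620 hPa = 62000 Pa, q̄ = 0.00503 kg/kg → 0.00503 × 62000 / 9.8 = 31.82 mm
PW = 24.71 + 31.82 = 56.53 ≈ 56.5 mm.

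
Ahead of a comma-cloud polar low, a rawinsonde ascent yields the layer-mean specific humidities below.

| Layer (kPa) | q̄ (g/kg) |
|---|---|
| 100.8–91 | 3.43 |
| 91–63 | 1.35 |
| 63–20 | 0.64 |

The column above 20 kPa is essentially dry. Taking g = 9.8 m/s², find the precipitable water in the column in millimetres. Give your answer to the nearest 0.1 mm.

PW ≈ 10.1 mm

Precipitable water is the column-integrated vapour mass per unit area: PW = (1/g) Σ q̄ Δp, with q in kg/kg and Δp in Pa (1 kg/m² of water = 1 mm).
Layer 100.8–91 kPa: Δp = 98 hPa = 9800 Pa, q̄ = 0.00343 kg/kg → 0.00343 × 9800 / 9.8 = 3.43 mm
Layer 91–63 kPa: Δp = 280 hPa = 28000 Pa, q̄ = 0.00135 kg/kg → 0.00135 × 28000 / 9.8 = 3.86 mm
Layer 63–20 kPa: Δp = 430 hPa = 43000 Pa, q̄ = 0.00064 kg/kg → 0.00064 × 43000 / 9.8 = 2.81 mm
PW = 3.43 + 3.86 + 2.81 = 10.10 ≈ 10.1 mm.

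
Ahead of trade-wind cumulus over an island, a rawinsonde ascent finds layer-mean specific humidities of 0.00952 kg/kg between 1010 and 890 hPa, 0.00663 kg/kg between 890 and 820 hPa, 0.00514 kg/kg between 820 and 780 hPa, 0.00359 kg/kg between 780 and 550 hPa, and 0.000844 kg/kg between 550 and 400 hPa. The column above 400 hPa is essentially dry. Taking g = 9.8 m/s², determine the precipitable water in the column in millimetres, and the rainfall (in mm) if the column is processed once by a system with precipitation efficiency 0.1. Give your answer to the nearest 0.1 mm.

PW ≈ 28.2 mm; rainfall ≈ 2.8 mm

Precipitable water is the column-integrated vapour mass per unit area: PW = (1/g) Σ q̄ Δp, with q in kg/kg and Δp in Pa (1 kg/m² of water = 1 mm).
Layer 1010–890 hPa: Δp = 120 hPa = 12000 Pa, q̄ = 0.00952 kg/kg → 0.00952 × 12000 / 9.8 = 11.66 mm
Layer 890–820 hPa: Δp = 70 hPa = 7000 Pa, q̄ = 0.00663 kg/kg → 0.00663 × 7000 / 9.8 = 4.74 mm
Layer 820–780 hPa: Δp = 40 hPa = 4000 Pa, q̄ = 0.00514 kg/kg → 0.00514 × 4000 / 9.8 = 2.10 mm
Layer 780–550 hPa: Δp = 230 hPa = 23000 Pa, q̄ = 0.00359 kg/kg → 0.00359 × 23000 / 9.8 = 8.43 mm
Layer 550–400 hPa: Δp = 150 hPa = 15000 Pa, q̄ = 0.000844 kg/kg → 0.000844 × 15000 / 9.8 = 1.29 mm
PW = 11.66 + 4.74 + 2.10 + 8.43 + 1.29 = 28.22 ≈ 28.2 mm.
Rainfall = ε × PW = 0.1 × 28.2 = 2.8 mm.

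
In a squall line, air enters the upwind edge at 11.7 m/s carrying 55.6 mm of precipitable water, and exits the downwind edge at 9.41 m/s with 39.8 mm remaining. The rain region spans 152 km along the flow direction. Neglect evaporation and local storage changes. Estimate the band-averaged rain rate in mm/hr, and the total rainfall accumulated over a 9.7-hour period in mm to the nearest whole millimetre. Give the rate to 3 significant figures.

Column moisture flux per unit crosswind length is F = V × PW.
Inflow: F_in = 11.7 × 55.6 = 650.52 mm·m/s
Outflow: F_out = 9.41 × 39.8 = 374.518 mm·m/s
Steady-state rate R = (F_in − F_out)/L = (650.52 − 374.518) / 152000 m = 1.816e-03 mm/s.
R = 1.816e-03 × 3600 = 6.54 mm/hr.
Over 9.7 h: total = 6.54 × 9.7 = 63.438 ≈ 63 mm.

R ≈ 6.54 mm/hr; total ≈ 63 mm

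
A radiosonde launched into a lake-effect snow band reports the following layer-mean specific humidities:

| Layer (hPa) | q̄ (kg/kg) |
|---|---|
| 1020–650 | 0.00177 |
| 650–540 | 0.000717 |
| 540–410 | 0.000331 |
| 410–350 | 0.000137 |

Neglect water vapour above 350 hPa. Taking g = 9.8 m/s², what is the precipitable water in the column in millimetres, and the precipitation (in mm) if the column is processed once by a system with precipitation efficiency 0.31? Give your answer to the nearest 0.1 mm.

PW ≈ 8.0 mm; precipitation ≈ 2.5 mm

Precipitable water is the column-integrated vapour mass per unit area: PW = (1/g) Σ q̄ Δp, with q in kg/kg and Δp in Pa (1 kg/m² of water = 1 mm).
Layer 1020–650 hPa: Δp = 370 hPa = 37000 Pa, q̄ = 0.00177 kg/kg → 0.00177 × 37000 / 9.8 = 6.68 mm
Layer 650–540 hPa: Δp = 110 hPa = 11000 Pa, q̄ = 0.000717 kg/kg → 0.000717 × 11000 / 9.8 = 0.80 mm
Layer 540–410 hPa: Δp = 130 hPa = 13000 Pa, q̄ = 0.000331 kg/kg → 0.000331 × 13000 / 9.8 = 0.44 mm
Layer 410–350 hPa: Δp = 60 hPa = 6000 Pa, q̄ = 0.000137 kg/kg → 0.000137 × 6000 / 9.8 = 0.08 mm
PW = 6.68 + 0.80 + 0.44 + 0.08 = 8.00 ≈ 8.0 mm.
Precipitation = ε × PW = 0.31 × 8.0 = 2.5 mm.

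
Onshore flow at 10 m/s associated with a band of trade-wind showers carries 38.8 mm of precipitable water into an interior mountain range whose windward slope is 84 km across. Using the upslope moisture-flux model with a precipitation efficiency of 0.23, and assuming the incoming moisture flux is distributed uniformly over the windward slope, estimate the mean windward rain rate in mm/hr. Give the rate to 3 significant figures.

R ≈ 3.82 mm/hr

Incoming column moisture flux per unit ridge length: F = V × PW = 10 × 38.8 = 388 mm·m/s.
Spread over the 84 km slope with efficiency ε = 0.23: R = ε·F/W = 0.23 × 388 / 84000 m = 1.062e-03 mm/s.
R = 1.062e-03 × 3600 = 3.82 mm/hr.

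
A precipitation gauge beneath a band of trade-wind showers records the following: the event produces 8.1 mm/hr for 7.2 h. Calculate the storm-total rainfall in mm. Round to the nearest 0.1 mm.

Total = Σ Rᵢ Δtᵢ = 8.1 × 7.2
      = 58.32 = 58.3 mm.

total ≈ 58.3 mm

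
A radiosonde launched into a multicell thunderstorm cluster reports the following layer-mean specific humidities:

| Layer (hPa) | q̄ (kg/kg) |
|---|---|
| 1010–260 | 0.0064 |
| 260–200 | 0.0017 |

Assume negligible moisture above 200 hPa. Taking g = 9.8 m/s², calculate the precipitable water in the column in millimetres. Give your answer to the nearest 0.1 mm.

PW ≈ 50.0 mm

Precipitable water is the column-integrated vapour mass per unit area: PW = (1/g) Σ q̄ Δp, with q in kg/kg and Δp in Pa (1 kg/m² of water = 1 mm).
Layer 1010–260 hPa: Δp = 750 hPa = 75000 Pa, q̄ = 0.0064 kg/kg → 0.0064 × 75000 / 9.8 = 48.98 mm
Layer 260–200 hPa: Δp = 60 hPa = 6000 Pa, q̄ = 0.0017 kg/kg → 0.0017 × 6000 / 9.8 = 1.04 mm
PW = 48.98 + 1.04 = 50.02 ≈ 50.0 mm.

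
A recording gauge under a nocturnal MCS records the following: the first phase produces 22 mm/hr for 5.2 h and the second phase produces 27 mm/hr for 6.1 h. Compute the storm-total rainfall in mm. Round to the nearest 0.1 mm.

Total = Σ Rᵢ Δtᵢ = 22 × 5.2 + 27 × 6.1
      = 114.4 + 164.7 = 279.1 mm.

total ≈ 279.1 mm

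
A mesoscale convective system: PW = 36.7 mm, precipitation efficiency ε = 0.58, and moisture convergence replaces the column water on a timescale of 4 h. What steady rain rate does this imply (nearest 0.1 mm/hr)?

R ≈ 5.3 mm/hr

Each overturning extracts ε × PW = 0.58 × 36.7 = 21.286 mm.
Rate = ε·PW / τ = 21.286 / 4 h = 5.3 mm/hr.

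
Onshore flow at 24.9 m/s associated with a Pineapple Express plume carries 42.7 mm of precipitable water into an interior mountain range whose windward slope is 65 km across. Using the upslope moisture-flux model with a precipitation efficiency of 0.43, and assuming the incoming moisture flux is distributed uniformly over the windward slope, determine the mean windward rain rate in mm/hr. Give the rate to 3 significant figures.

R ≈ 25.3 mm/hr

Incoming column moisture flux per unit ridge length: F = V × PW = 24.9 × 42.7 = 1063.23 mm·m/s.
Spread over the 65 km slope with efficiency ε = 0.43: R = ε·F/W = 0.43 × 1063.23 / 65000 m = 7.034e-03 mm/s.
R = 7.034e-03 × 3600 = 25.3 mm/hr.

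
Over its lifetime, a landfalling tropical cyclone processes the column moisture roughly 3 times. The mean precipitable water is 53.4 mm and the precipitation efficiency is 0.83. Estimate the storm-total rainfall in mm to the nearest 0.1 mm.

Each cycle deposits ε × PW = 0.83 × 53.4 = 44.322 mm.
Over 3 cycles: 3 × 44.322 = 133.0 mm.

rainfall ≈ 133.0 mm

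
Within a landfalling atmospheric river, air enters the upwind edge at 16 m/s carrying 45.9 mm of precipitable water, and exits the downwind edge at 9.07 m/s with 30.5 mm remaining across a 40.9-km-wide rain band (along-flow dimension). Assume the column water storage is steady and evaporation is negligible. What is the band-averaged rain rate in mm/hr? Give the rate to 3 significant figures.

R ≈ 40.3 mm/hr

Column moisture flux per unit crosswind length is F = V × PW.
Inflow: F_in = 16 × 45.9 = 734.4 mm·m/s
Outflow: F_out = 9.07 × 30.5 = 276.635 mm·m/s
Steady-state rate R = (F_in − F_out)/L = (734.4 − 276.635) / 40900 m = 1.119e-02 mm/s.
R = 1.119e-02 × 3600 = 40.3 mm/hr.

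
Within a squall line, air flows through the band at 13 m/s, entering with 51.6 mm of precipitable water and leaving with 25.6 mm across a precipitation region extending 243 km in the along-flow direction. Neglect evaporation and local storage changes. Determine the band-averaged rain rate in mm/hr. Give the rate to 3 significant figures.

R ≈ 5.01 mm/hr

Column moisture flux per unit crosswind length is F = V × PW.
Inflow: F_in = 13 × 51.6 = 670.8 mm·m/s
Outflow: F_out = 13 × 25.6 = 332.8 mm·m/s
Steady-state rate R = (F_in − F_out)/L = (670.8 − 332.8) / 243000 m = 1.391e-03 mm/s.
R = 1.391e-03 × 3600 = 5.01 mm/hr.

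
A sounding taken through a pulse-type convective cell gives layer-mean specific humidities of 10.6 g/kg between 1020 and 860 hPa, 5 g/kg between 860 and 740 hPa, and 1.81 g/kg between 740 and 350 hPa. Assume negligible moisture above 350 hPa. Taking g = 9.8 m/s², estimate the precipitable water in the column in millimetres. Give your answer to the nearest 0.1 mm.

Precipitable water is the column-integrated vapour mass per unit area: PW = (1/g) Σ q̄ Δp, with q in kg/kg and Δp in Pa (1 kg/m² of water = 1 mm).
Layer 1020–860 hPa: Δp = 160 hPa = 16000 Pa, q̄ = 0.0106 kg/kg → 0.0106 × 16000 / 9.8 = 17.31 mm
Layer 860–740 hPa: Δp = 120 hPa = 12000 Pa, q̄ = 0.005 kg/kg → 0.005 × 12000 / 9.8 = 6.12 mm
Layer 740–350 hPa: Δp = 390 hPa = 39000 Pa, q̄ = 0.00181 kg/kg → 0.00181 × 39000 / 9.8 = 7.20 mm
PW = 17.31 + 6.12 + 7.20 = 30.63 ≈ 30.6 mm.

PW ≈ 30.6 mm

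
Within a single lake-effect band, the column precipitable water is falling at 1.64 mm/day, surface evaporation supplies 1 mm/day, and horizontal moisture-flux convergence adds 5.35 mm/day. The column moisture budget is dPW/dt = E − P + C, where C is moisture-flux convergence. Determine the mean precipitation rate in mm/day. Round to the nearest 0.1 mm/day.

P ≈ 8.0 mm/day

dPW/dt = -1.64 mm/day.
P = E + C − dPW/dt = 1 + (5.35) − (-1.64) = 8.0 mm/day.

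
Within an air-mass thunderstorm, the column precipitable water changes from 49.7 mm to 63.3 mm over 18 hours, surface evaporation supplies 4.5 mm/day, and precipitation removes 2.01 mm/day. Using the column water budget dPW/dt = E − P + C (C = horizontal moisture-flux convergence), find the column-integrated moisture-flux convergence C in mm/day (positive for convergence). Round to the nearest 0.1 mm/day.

dPW/dt = (63.3 − 49.7) mm / (18/24 day) = +18.133 mm/day.
C = dPW/dt − E + P = (+18.133) − 4.5 + 2.01 = 15.6 mm/day.

C ≈ 15.6 mm/day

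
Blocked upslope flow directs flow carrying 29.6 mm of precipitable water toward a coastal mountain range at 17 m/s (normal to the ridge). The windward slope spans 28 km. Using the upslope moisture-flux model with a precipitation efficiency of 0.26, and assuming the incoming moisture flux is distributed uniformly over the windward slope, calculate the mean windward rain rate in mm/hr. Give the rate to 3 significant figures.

Incoming column moisture flux per unit ridge length: F = V × PW = 17 × 29.6 = 503.2 mm·m/s.
Spread over the 28 km slope with efficiency ε = 0.26: R = ε·F/W = 0.26 × 503.2 / 28000 m = 4.673e-03 mm/s.
R = 4.673e-03 × 3600 = 16.8 mm/hr.

R ≈ 16.8 mm/hr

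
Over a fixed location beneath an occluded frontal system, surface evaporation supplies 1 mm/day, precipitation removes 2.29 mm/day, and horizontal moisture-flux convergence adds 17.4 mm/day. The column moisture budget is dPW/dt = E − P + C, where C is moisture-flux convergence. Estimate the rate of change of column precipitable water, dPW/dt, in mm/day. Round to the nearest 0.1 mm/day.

dPW/dt ≈ 16.1 mm/day

dPW/dt = E − P + C = 1 − 2.29 + (17.4) = 16.1 mm/day.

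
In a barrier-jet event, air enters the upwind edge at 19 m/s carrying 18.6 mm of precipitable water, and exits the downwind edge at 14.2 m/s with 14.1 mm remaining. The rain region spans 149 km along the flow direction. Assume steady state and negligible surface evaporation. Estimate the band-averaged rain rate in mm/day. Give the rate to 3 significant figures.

Column moisture flux per unit crosswind length is F = V × PW.
Inflow: F_in = 19 × 18.6 = 353.4 mm·m/s
Outflow: F_out = 14.2 × 14.1 = 200.22 mm·m/s
Steady-state rate R = (F_in − F_out)/L = (353.4 − 200.22) / 149000 m = 1.028e-03 mm/s.
R = 1.028e-03 × 3600 × 24 = 88.8 mm/day.

R ≈ 88.8 mm/day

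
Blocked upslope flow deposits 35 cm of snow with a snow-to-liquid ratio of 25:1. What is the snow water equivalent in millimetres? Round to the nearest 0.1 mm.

SWE = snow depth / ratio = 35 cm / 25 = 1.400 cm = 14.0 mm.

SWE ≈ 14.0 mm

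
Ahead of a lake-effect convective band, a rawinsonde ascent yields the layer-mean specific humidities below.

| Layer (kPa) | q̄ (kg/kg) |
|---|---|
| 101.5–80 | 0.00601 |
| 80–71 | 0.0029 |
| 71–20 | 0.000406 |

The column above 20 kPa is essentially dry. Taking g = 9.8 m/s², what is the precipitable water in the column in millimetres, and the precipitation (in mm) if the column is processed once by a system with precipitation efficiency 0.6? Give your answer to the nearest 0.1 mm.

PW ≈ 18.0 mm; precipitation ≈ 10.8 mm

Precipitable water is the column-integrated vapour mass per unit area: PW = (1/g) Σ q̄ Δp, with q in kg/kg and Δp in Pa (1 kg/m² of water = 1 mm).
Layer 101.5–80 kPa: Δp = 215 hPa = 21500 Pa, q̄ = 0.00601 kg/kg → 0.00601 × 21500 / 9.8 = 13.19 mm
Layer 80–71 kPa: Δp = 90 hPa = 9000 Pa, q̄ = 0.0029 kg/kg → 0.0029 × 9000 / 9.8 = 2.66 mm
Layer 71–20 kPa: Δp = 510 hPa = 51000 Pa, q̄ = 0.000406 kg/kg → 0.000406 × 51000 / 9.8 = 2.11 mm
PW = 13.19 + 2.66 + 2.11 = 17.96 ≈ 18.0 mm.
Precipitation = ε × PW = 0.6 × 18.0 = 10.8 mm.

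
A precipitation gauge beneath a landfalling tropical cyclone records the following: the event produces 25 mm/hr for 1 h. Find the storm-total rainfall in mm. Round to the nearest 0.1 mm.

Total = Σ Rᵢ Δtᵢ = 25 × 1
      = 25 = 25.0 mm.

total ≈ 25.0 mm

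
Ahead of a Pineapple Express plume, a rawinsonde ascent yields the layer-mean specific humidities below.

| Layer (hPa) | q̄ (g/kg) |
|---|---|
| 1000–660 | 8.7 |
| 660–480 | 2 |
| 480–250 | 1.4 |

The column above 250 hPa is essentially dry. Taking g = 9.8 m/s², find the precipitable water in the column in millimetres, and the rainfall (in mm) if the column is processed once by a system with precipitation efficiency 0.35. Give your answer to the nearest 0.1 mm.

PW ≈ 37.1 mm; rainfall ≈ 13.0 mm

Precipitable water is the column-integrated vapour mass per unit area: PW = (1/g) Σ q̄ Δp, with q in kg/kg and Δp in Pa (1 kg/m² of water = 1 mm).
Layer 1000–660 hPa: Δp = 340 hPa = 34000 Pa, q̄ = 0.0087 kg/kg → 0.0087 × 34000 / 9.8 = 30.18 mm
Layer 660–480 hPa: Δp = 180 hPa = 18000 Pa, q̄ = 0.002 kg/kg → 0.002 × 18000 / 9.8 = 3.67 mm
Layer 480–250 hPa: Δp = 230 hPa = 23000 Pa, q̄ = 0.0014 kg/kg → 0.0014 × 23000 / 9.8 = 3.29 mm
PW = 30.18 + 3.67 + 3.29 = 37.14 ≈ 37.1 mm.
Rainfall = ε × PW = 0.35 × 37.1 = 13.0 mm.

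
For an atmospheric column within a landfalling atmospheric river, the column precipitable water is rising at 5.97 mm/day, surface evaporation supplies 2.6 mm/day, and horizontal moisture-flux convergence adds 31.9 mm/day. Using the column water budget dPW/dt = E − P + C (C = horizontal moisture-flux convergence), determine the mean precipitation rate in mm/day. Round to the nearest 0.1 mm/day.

P ≈ 28.5 mm/day

dPW/dt = +5.97 mm/day.
P = E + C − dPW/dt = 2.6 + (31.9) − (+5.97) = 28.5 mm/day.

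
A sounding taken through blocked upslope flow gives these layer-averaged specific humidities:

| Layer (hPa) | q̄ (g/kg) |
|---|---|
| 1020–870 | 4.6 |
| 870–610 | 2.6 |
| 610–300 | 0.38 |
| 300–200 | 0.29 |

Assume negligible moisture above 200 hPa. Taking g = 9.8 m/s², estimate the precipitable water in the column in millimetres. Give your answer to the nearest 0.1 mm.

Precipitable water is the column-integrated vapour mass per unit area: PW = (1/g) Σ q̄ Δp, with q in kg/kg and Δp in Pa (1 kg/m² of water = 1 mm).
Layer 1020–870 hPa: Δp = 150 hPa = 15000 Pa, q̄ = 0.0046 kg/kg → 0.0046 × 15000 / 9.8 = 7.04 mm
Layer 870–610 hPa: Δp = 260 hPa = 26000 Pa, q̄ = 0.0026 kg/kg → 0.0026 × 26000 / 9.8 = 6.90 mm
Layer 610–300 hPa: Δp = 310 hPa = 31000 Pa, q̄ = 0.00038 kg/kg → 0.00038 × 31000 / 9.8 = 1.20 mm
Layer 300–200 hPa: Δp = 100 hPa = 10000 Pa, q̄ = 0.00029 kg/kg → 0.00029 × 10000 / 9.8 = 0.30 mm
PW = 7.04 + 6.90 + 1.20 + 0.30 = 15.44 ≈ 15.4 mm.

PW ≈ 15.4 mm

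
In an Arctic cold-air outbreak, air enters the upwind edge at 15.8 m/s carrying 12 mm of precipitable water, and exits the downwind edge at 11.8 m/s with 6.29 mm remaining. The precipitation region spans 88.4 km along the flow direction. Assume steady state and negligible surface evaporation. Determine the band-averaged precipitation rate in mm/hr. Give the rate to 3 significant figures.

Column moisture flux per unit crosswind length is F = V × PW.
Inflow: F_in = 15.8 × 12 = 189.6 mm·m/s
Outflow: F_out = 11.8 × 6.29 = 74.222 mm·m/s
Steady-state rate R = (F_in − F_out)/L = (189.6 − 74.222) / 88400 m = 1.305e-03 mm/s.
R = 1.305e-03 × 3600 = 4.70 mm/hr.

R ≈ 4.70 mm/hr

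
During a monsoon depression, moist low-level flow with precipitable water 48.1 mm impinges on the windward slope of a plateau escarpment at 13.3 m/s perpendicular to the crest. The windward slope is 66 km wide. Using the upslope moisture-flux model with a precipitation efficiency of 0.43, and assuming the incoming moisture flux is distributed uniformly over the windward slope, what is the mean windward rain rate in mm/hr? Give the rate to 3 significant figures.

R ≈ 15.0 mm/hr

Incoming column moisture flux per unit ridge length: F = V × PW = 13.3 × 48.1 = 639.73 mm·m/s.
Spread over the 66 km slope with efficiency ε = 0.43: R = ε·F/W = 0.43 × 639.73 / 66000 m = 4.168e-03 mm/s.
R = 4.168e-03 × 3600 = 15.0 mm/hr.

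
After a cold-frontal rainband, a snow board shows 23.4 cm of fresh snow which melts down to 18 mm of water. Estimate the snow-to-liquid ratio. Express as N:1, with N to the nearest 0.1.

ratio ≈ 13.0

Ratio = snow depth / SWE = 234 mm / 18 mm = 13.0, i.e. 13.0:1.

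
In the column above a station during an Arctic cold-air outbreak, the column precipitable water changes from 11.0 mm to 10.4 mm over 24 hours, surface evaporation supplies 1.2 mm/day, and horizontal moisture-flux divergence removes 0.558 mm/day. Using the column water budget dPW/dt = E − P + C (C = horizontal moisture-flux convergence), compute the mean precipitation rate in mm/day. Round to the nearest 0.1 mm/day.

dPW/dt = (10.4 − 11.0) mm / (24/24 day) = -0.600 mm/day.
P = E + C − dPW/dt = 1.2 + (-0.558) − (-0.600) = 1.2 mm/day.

P ≈ 1.2 mm/day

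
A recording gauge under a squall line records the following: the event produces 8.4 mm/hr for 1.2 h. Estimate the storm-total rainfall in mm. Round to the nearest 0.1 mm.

Total = Σ Rᵢ Δtᵢ = 8.4 × 1.2
      = 10.08 = 10.1 mm.

total ≈ 10.1 mm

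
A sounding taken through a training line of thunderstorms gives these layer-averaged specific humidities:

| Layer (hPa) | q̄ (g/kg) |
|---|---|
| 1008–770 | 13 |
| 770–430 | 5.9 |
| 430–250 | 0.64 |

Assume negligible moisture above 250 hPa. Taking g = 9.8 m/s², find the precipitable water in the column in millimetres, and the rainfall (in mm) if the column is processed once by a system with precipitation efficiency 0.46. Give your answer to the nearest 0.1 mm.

Precipitable water is the column-integrated vapour mass per unit area: PW = (1/g) Σ q̄ Δp, with q in kg/kg and Δp in Pa (1 kg/m² of water = 1 mm).
Layer 1008–770 hPa: Δp = 238 hPa = 23800 Pa, q̄ = 0.013 kg/kg → 0.013 × 23800 / 9.8 = 31.57 mm
Layer 770–430 hPa: Δp = 340 hPa = 34000 Pa, q̄ = 0.0059 kg/kg → 0.0059 × 34000 / 9.8 = 20.47 mm
Layer 430–250 hPa: Δp = 180 hPa = 18000 Pa, q̄ = 0.00064 kg/kg → 0.00064 × 18000 / 9.8 = 1.18 mm
PW = 31.57 + 20.47 + 1.18 = 53.22 ≈ 53.2 mm.
Rainfall = ε × PW = 0.46 × 53.2 = 24.5 mm.

PW ≈ 53.2 mm; rainfall ≈ 24.5 mm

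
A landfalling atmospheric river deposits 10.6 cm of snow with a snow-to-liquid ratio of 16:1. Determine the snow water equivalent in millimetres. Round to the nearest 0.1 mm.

SWE = snow depth / ratio = 10.6 cm / 16 = 0.662 cm = 6.6 mm.

SWE ≈ 6.6 mm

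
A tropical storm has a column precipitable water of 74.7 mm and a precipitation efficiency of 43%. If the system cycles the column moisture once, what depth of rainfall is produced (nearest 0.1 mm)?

Rainfall = ε × PW = 0.43 × 74.7 = 32.1 mm.

rainfall ≈ 32.1 mm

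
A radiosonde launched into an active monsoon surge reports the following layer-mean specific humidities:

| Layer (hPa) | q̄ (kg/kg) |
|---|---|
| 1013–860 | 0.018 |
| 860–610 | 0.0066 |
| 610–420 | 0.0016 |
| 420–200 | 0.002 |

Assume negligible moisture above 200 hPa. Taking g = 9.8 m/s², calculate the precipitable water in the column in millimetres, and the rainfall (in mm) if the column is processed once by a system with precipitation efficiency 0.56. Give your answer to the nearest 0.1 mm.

Precipitable water is the column-integrated vapour mass per unit area: PW = (1/g) Σ q̄ Δp, with q in kg/kg and Δp in Pa (1 kg/m² of water = 1 mm).
Layer 1013–860 hPa: Δp = 153 hPa = 15300 Pa, q̄ = 0.018 kg/kg → 0.018 × 15300 / 9.8 = 28.10 mm
Layer 860–610 hPa: Δp = 250 hPa = 25000 Pa, q̄ = 0.0066 kg/kg → 0.0066 × 25000 / 9.8 = 16.84 mm
Layer 610–420 hPa: Δp = 190 hPa = 19000 Pa, q̄ = 0.0016 kg/kg → 0.0016 × 19000 / 9.8 = 3.10 mm
Layer 420–200 hPa: Δp = 220 hPa = 22000 Pa, q̄ = 0.002 kg/kg → 0.002 × 22000 / 9.8 = 4.49 mm
PW = 28.10 + 16.84 + 3.10 + 4.49 = 52.53 ≈ 52.5 mm.
Rainfall = ε × PW = 0.56 × 52.5 = 29.4 mm.

PW ≈ 52.5 mm; rainfall ≈ 29.4 mm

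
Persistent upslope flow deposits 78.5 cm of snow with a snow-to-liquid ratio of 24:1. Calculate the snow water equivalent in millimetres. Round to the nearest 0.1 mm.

SWE ≈ 32.7 mm

SWE = snow depth / ratio = 78.5 cm / 24 = 3.271 cm = 32.7 mm.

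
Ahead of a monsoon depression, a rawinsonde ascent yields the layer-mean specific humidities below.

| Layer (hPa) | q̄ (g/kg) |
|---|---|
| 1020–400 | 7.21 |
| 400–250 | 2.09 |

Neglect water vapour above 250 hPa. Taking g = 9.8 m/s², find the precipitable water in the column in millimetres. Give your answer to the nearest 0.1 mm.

Precipitable water is the column-integrated vapour mass per unit area: PW = (1/g) Σ q̄ Δp, with q in kg/kg and Δp in Pa (1 kg/m² of water = 1 mm).
Layer 1020–400 hPa: Δp = 620 hPa = 62000 Pa, q̄ = 0.00721 kg/kg → 0.00721 × 62000 / 9.8 = 45.61 mm
Layer 400–250 hPa: Δp = 150 hPa = 15000 Pa, q̄ = 0.00209 kg/kg → 0.00209 × 15000 / 9.8 = 3.20 mm
PW = 45.61 + 3.20 = 48.81 ≈ 48.8 mm.

PW ≈ 48.8 mm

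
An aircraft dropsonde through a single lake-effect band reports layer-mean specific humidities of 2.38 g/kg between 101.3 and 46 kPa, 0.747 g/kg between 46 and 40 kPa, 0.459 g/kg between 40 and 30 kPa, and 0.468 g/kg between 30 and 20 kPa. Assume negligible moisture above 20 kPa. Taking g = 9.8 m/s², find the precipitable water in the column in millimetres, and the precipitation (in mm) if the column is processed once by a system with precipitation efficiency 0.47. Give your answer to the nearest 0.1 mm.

PW ≈ 14.8 mm; precipitation ≈ 7.0 mm

Precipitable water is the column-integrated vapour mass per unit area: PW = (1/g) Σ q̄ Δp, with q in kg/kg and Δp in Pa (1 kg/m² of water = 1 mm).
Layer 101.3–46 kPa: Δp = 553 hPa = 55300 Pa, q̄ = 0.00238 kg/kg → 0.00238 × 55300 / 9.8 = 13.43 mm
Layer 46–40 kPa: Δp = 60 hPa = 6000 Pa, q̄ = 0.000747 kg/kg → 0.000747 × 6000 / 9.8 = 0.46 mm
Layer 40–30 kPa: Δp = 100 hPa = 10000 Pa, q̄ = 0.000459 kg/kg → 0.000459 × 10000 / 9.8 = 0.47 mm
Layer 30–20 kPa: Δp = 100 hPa = 10000 Pa, q̄ = 0.000468 kg/kg → 0.000468 × 10000 / 9.8 = 0.48 mm
PW = 13.43 + 0.46 + 0.47 + 0.48 = 14.84 ≈ 14.8 mm.
Precipitation = ε × PW = 0.47 × 14.8 = 7.0 mm.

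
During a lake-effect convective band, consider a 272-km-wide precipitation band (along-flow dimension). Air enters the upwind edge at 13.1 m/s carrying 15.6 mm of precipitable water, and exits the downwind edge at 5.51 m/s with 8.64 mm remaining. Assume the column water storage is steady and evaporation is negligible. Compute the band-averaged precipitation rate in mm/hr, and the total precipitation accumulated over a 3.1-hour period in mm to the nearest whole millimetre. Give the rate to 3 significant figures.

Column moisture flux per unit crosswind length is F = V × PW.
Inflow: F_in = 13.1 × 15.6 = 204.36 mm·m/s
Outflow: F_out = 5.51 × 8.64 = 47.6064 mm·m/s
Steady-state rate R = (F_in − F_out)/L = (204.36 − 47.6064) / 272000 m = 5.763e-04 mm/s.
R = 5.763e-04 × 3600 = 2.07 mm/hr.
Over 3.1 h: total = 2.07 × 3.1 = 6.417 ≈ 6 mm.

R ≈ 2.07 mm/hr; total ≈ 6 mm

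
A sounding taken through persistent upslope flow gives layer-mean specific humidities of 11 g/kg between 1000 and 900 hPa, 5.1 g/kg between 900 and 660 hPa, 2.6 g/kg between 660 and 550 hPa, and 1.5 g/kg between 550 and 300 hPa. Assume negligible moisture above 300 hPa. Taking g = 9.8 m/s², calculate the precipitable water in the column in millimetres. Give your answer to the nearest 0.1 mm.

PW ≈ 30.5 mm

Precipitable water is the column-integrated vapour mass per unit area: PW = (1/g) Σ q̄ Δp, with q in kg/kg and Δp in Pa (1 kg/m² of water = 1 mm).
Layer 1000–900 hPa: Δp = 100 hPa = 10000 Pa, q̄ = 0.011 kg/kg → 0.011 × 10000 / 9.8 = 11.22 mm
Layer 900–660 hPa: Δp = 240 hPa = 24000 Pa, q̄ = 0.0051 kg/kg → 0.0051 × 24000 / 9.8 = 12.49 mm
Layer 660–550 hPa: Δp = 110 hPa = 11000 Pa, q̄ = 0.0026 kg/kg → 0.0026 × 11000 / 9.8 = 2.92 mm
Layer 550–300 hPa: Δp = 250 hPa = 25000 Pa, q̄ = 0.0015 kg/kg → 0.0015 × 25000 / 9.8 = 3.83 mm
PW = 11.22 + 12.49 + 2.92 + 3.83 = 30.46 ≈ 30.5 mm.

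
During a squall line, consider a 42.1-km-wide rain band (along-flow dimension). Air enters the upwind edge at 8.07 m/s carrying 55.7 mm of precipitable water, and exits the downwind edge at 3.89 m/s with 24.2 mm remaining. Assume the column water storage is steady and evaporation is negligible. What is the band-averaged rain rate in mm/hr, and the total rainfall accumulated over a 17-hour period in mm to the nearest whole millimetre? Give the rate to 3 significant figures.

Column moisture flux per unit crosswind length is F = V × PW.
Inflow: F_in = 8.07 × 55.7 = 449.499 mm·m/s
Outflow: F_out = 3.89 × 24.2 = 94.138 mm·m/s
Steady-state rate R = (F_in − F_out)/L = (449.499 − 94.138) / 42100 m = 8.441e-03 mm/s.
R = 8.441e-03 × 3600 = 30.4 mm/hr.
Over 17 h: total = 30.4 × 17 = 516.8 ≈ 517 mm.

R ≈ 30.4 mm/hr; total ≈ 517 mm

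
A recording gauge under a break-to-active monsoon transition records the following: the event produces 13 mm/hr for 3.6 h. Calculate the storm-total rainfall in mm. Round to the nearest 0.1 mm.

Total = Σ Rᵢ Δtᵢ = 13 × 3.6
      = 46.8 = 46.8 mm.

total ≈ 46.8 mm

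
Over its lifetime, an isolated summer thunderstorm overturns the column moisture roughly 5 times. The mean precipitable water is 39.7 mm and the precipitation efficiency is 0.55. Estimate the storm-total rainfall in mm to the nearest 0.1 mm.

rainfall ≈ 109.2 mm

Each cycle deposits ε × PW = 0.55 × 39.7 = 21.835 mm.
Over 5 cycles: 5 × 21.835 = 109.2 mm.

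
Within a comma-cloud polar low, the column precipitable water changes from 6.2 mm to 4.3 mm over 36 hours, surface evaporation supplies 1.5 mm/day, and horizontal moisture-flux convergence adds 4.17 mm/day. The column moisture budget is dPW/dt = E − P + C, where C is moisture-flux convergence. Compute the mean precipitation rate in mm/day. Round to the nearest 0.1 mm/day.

P ≈ 6.9 mm/day

dPW/dt = (4.3 − 6.2) mm / (36/24 day) = -1.267 mm/day.
P = E + C − dPW/dt = 1.5 + (4.17) − (-1.267) = 6.9 mm/day.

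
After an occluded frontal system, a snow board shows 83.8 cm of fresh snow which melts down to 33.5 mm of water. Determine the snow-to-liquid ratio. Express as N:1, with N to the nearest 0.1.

Ratio = snow depth / SWE = 838 mm / 33.5 mm = 25.0, i.e. 25.0:1.

ratio ≈ 25.0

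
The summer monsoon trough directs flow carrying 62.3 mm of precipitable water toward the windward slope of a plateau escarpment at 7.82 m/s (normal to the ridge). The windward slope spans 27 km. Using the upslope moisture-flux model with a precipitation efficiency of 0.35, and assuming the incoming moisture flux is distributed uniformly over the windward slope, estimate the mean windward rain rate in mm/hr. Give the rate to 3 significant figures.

R ≈ 22.7 mm/hr

Incoming column moisture flux per unit ridge length: F = V × PW = 7.82 × 62.3 = 487.186 mm·m/s.
Spread over the 27 km slope with efficiency ε = 0.35: R = ε·F/W = 0.35 × 487.186 / 27000 m = 6.315e-03 mm/s.
R = 6.315e-03 × 3600 = 22.7 mm/hr.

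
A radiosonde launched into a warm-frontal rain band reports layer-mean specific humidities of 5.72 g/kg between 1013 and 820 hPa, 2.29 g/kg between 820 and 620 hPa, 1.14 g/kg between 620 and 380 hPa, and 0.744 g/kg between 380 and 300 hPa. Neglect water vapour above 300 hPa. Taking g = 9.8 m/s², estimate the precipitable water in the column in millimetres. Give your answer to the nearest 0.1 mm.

PW ≈ 19.3 mm

Precipitable water is the column-integrated vapour mass per unit area: PW = (1/g) Σ q̄ Δp, with q in kg/kg and Δp in Pa (1 kg/m² of water = 1 mm).
Layer 1013–820 hPa: Δp = 193 hPa = 19300 Pa, q̄ = 0.00572 kg/kg → 0.00572 × 19300 / 9.8 = 11.26 mm
Layer 820–620 hPa: Δp = 200 hPa = 20000 Pa, q̄ = 0.00229 kg/kg → 0.00229 × 20000 / 9.8 = 4.67 mm
Layer 620–380 hPa: Δp = 240 hPa = 24000 Pa, q̄ = 0.00114 kg/kg → 0.00114 × 24000 / 9.8 = 2.79 mm
Layer 380–300 hPa: Δp = 80 hPa = 8000 Pa, q̄ = 0.000744 kg/kg → 0.000744 × 8000 / 9.8 = 0.61 mm
PW = 11.26 + 4.67 + 2.79 + 0.61 = 19.33 ≈ 19.3 mm.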